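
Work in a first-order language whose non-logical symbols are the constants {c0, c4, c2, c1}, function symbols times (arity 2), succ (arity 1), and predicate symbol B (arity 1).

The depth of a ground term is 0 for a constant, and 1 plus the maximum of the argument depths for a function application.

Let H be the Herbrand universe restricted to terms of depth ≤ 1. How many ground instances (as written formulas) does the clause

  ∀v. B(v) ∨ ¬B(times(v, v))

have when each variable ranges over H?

24

Ground terms of depth ≤ 1:
  Let N_k count ground terms of depth at most k. Each non-constant term of depth ≤ k is some function symbol applied to depth-≤(k−1) arguments, giving N_k = 4 + N_{k-1}^2 + N_{k-1}.
  N_0 = 4
  N_1 = 4 + 4^2 + 4 = 24
So there are 24 ground terms available for substitution.
The body mentions the single quantified variable v; since ground terms form a free algebra, no two substitutions collapse to the same formula.
Number of ground instances = 24.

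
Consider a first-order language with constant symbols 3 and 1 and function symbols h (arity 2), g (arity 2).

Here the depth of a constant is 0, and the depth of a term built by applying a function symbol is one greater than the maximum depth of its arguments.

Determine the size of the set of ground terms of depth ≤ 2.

202

Write N_k for the number of ground terms of depth ≤ k. A term of depth ≤ k is either a constant or a function symbol applied to arguments of depth ≤ k−1, so N_k = 2 + N_{k-1}^2 + N_{k-1}^2.
N_0 = 2
N_1 = 2 + 2^2 + 2^2 = 10
N_2 = 2 + 10^2 + 10^2 = 202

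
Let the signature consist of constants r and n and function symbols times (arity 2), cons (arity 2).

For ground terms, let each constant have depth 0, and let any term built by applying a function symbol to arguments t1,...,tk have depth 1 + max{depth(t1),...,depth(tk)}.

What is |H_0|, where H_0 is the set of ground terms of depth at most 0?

2

If N_k denotes the number of depth-≤k ground terms, the 2 constants give N_0 = 2, and each function symbol of arity r contributes N_{k-1}^r new terms at level k: N_k = 2 + N_{k-1}^2 + N_{k-1}^2.
N_0 = 2
Explicitly: r, n.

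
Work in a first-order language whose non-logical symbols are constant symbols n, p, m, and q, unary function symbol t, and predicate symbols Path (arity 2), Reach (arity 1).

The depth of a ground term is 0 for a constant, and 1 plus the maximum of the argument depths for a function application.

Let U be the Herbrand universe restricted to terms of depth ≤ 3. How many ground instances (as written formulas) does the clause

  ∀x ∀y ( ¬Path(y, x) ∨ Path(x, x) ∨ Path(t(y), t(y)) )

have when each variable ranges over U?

Ground terms of depth ≤ 3:
  Count level by level. With function symbols t/1, the terms of depth ≤ k are the 4 constants together with each function applied to depth-≤(k−1) tuples, so N_k = 4 + N_{k-1}.
  N_0 = 4
  N_1 = 4 + 4 = 8
  N_2 = 4 + 8 = 12
  N_3 = 4 + 12 = 16
So there are 16 ground terms available for substitution.
There are 2 variables to instantiate (x, y), each occurring in at least one literal, so different choices give different ground instances.
Number of ground instances = 16^2 = 256.

256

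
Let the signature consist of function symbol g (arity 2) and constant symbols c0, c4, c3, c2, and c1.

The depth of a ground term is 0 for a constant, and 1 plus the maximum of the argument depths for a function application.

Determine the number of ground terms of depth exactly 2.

If N_k denotes the number of depth-≤k ground terms, the 5 constants give N_0 = 5, and each function symbol of arity r contributes N_{k-1}^r new terms at level k: N_k = 5 + N_{k-1}^2.
N_0 = 5
N_1 = 5 + 5^2 = 30
N_2 = 5 + 30^2 = 905
Terms of depth exactly 2: N_2 − N_1 = 905 − 30 = 875.

875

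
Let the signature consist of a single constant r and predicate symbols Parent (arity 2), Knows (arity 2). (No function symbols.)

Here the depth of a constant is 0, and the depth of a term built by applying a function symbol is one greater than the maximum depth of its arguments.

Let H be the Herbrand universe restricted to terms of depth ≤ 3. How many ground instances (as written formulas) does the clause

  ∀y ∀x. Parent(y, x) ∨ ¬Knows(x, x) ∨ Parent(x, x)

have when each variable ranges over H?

1

Ground terms of depth ≤ 3:
  With no function symbols every ground term is a constant, so there is exactly 1 ground term at every depth bound.
  N_0 = 1
  N_1 = 1
  N_2 = 1
  N_3 = 1
  Explicitly: r.
So there is exactly 1 ground term available for substitution.
The body mentions every one of the 2 quantified variables; since ground terms form a free algebra, no two substitutions collapse to the same formula.
Number of ground instances = 1^2 = 1.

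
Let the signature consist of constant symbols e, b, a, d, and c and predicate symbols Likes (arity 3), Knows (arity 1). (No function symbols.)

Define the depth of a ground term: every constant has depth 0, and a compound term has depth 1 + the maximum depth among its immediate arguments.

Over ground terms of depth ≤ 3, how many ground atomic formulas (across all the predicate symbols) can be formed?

First count ground terms of depth ≤ 3.
With no function symbols every ground term is a constant, so there are exactly 5 ground terms at every depth bound.
N_0 = 5
N_1 = 5
N_2 = 5
N_3 = 5
Explicitly: e, b, a, d, c.
So |H| = 5.
Each predicate of arity r yields |H|^r ground atoms (one per choice of an r-tuple from H):
  Likes: 5^3 = 125;  Knows: 5
Total ground atoms: 125 + 5 = 130.

130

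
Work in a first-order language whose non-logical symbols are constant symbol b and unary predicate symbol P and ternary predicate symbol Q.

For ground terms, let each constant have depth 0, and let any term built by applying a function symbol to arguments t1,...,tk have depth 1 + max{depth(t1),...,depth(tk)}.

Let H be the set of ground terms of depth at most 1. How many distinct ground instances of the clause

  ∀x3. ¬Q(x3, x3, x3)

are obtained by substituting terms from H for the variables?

1

Ground terms of depth ≤ 1:
  With no function symbols every ground term is a constant, so there is exactly 1 ground term at every depth bound.
  N_0 = 1
  N_1 = 1
So there is exactly 1 ground term available for substitution.
The body mentions the single quantified variable x3; since ground terms form a free algebra, no two substitutions collapse to the same formula.
Number of ground instances = 1.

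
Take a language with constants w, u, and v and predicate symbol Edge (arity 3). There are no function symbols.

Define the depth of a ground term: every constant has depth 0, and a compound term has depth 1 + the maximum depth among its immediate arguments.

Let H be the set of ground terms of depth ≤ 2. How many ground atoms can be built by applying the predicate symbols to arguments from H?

First count ground terms of depth ≤ 2.
With no function symbols every ground term is a constant, so there are exactly 3 ground terms at every depth bound.
N_0 = 3
N_1 = 3
N_2 = 3
Explicitly: w, u, v.
So |H| = 3.
For each predicate symbol, the number of ground atoms is |H| raised to its arity; summing:
  Edge: 3^3 = 27
Total ground atoms: 27.

27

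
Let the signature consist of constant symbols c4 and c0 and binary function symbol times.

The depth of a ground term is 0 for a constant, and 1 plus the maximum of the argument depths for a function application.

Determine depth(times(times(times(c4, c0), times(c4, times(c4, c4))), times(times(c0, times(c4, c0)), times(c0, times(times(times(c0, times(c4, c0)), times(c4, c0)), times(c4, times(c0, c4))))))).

depth(times(c4, c0)) = 1 + max(0, 0) = 1
depth(times(c4, c4)) = 1 + max(0, 0) = 1
depth(times(c4, times(c4, c4))) = 1 + max(0, 1) = 2
depth(times(times(c4, c0), times(c4, times(c4, c4)))) = 1 + max(1, 2) = 3
depth(times(c0, times(c4, c0))) = 1 + max(0, 1) = 2
depth(times(times(c0, times(c4, c0)), times(c4, c0))) = 1 + max(2, 1) = 3
depth(times(c0, c4)) = 1 + max(0, 0) = 1
depth(times(c4, times(c0, c4))) = 1 + max(0, 1) = 2
depth(times(times(times(c0, times(c4, c0)), times(c4, c0)), times(c4, times(c0, c4)))) = 1 + max(3, 2) = 4
depth(times(c0, times(times(times(c0, times(c4, c0)), times(c4, c0)), times(c4, times(c0, c4))))) = 1 + max(0, 4) = 5
depth(times(times(c0, times(c4, c0)), times(c0, times(times(times(c0, times(c4, c0)), times(c4, c0)), times(c4, times(c0, c4)))))) = 1 + max(2, 5) = 6
depth(times(times(times(c4, c0), times(c4, times(c4, c4))), times(times(c0, times(c4, c0)), times(c0, times(times(times(c0, times(c4, c0)), times(c4, c0)), times(c4, times(c0, c4))))))) = 1 + max(3, 6) = 7

7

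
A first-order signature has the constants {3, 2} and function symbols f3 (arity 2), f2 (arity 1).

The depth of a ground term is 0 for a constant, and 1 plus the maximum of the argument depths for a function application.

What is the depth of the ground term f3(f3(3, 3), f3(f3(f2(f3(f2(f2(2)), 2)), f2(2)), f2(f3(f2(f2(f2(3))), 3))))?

depth(f3(3, 3)) = 1 + max(0, 0) = 1
depth(f2(2)) = 1 + depth(2) = 1 + 0 = 1
depth(f2(f2(2))) = 1 + depth(f2(2)) = 1 + 1 = 2
depth(f3(f2(f2(2)), 2)) = 1 + max(2, 0) = 3
depth(f2(f3(f2(f2(2)), 2))) = 1 + depth(f3(f2(f2(2)), 2)) = 1 + 3 = 4
depth(f3(f2(f3(f2(f2(2)), 2)), f2(2))) = 1 + max(4, 1) = 5
depth(f2(3)) = 1 + depth(3) = 1 + 0 = 1
depth(f2(f2(3))) = 1 + depth(f2(3)) = 1 + 1 = 2
depth(f2(f2(f2(3)))) = 1 + depth(f2(f2(3))) = 1 + 2 = 3
depth(f3(f2(f2(f2(3))), 3)) = 1 + max(3, 0) = 4
depth(f2(f3(f2(f2(f2(3))), 3))) = 1 + depth(f3(f2(f2(f2(3))), 3)) = 1 + 4 = 5
depth(f3(f3(f2(f3(f2(f2(2)), 2)), f2(2)), f2(f3(f2(f2(f2(3))), 3)))) = 1 + max(5, 5) = 6
depth(f3(f3(3, 3), f3(f3(f2(f3(f2(f2(2)), 2)), f2(2)), f2(f3(f2(f2(f2(3))), 3))))) = 1 + max(1, 6) = 7

7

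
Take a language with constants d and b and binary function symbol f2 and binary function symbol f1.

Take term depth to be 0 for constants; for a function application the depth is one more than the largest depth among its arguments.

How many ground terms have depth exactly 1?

8

If N_k denotes the number of depth-≤k ground terms, the 2 constants give N_0 = 2, and each function symbol of arity r contributes N_{k-1}^r new terms at level k: N_k = 2 + N_{k-1}^2 + N_{k-1}^2.
N_0 = 2
N_1 = 2 + 2^2 + 2^2 = 10
Terms of depth exactly 1: N_1 − N_0 = 10 − 2 = 8.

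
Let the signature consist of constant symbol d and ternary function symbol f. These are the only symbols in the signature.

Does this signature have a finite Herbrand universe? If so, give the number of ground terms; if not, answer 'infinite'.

The signature has at least one function symbol (f, arity 3) and at least one constant (d).
Iterating f gives infinitely many distinct ground terms: d, f(d, d, d), f(f(d, d, d), f(d, d, d), f(d, d, d)), ...
So the Herbrand universe is infinite.

infinite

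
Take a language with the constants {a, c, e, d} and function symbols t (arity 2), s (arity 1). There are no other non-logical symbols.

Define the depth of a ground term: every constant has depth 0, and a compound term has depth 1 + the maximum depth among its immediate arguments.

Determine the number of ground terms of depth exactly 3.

Write N_k for the number of ground terms of depth ≤ k. A term of depth ≤ k is either a constant or a function symbol applied to arguments of depth ≤ k−1, so N_k = 4 + N_{k-1}^2 + N_{k-1}.
N_0 = 4
N_1 = 4 + 4^2 + 4 = 24
N_2 = 4 + 24^2 + 24 = 604
N_3 = 4 + 604^2 + 604 = 365424
Terms of depth exactly 3: N_3 − N_2 = 365424 − 604 = 364820.

364820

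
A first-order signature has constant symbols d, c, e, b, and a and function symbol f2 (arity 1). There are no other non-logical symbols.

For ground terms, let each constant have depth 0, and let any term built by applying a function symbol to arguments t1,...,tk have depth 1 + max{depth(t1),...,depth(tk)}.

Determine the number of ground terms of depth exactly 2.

If N_k denotes the number of depth-≤k ground terms, the 5 constants give N_0 = 5, and each function symbol of arity r contributes N_{k-1}^r new terms at level k: N_k = 5 + N_{k-1}.
N_0 = 5
N_1 = 5 + 5 = 10
N_2 = 5 + 10 = 15
Terms of depth exactly 2: N_2 − N_1 = 15 − 10 = 5.

5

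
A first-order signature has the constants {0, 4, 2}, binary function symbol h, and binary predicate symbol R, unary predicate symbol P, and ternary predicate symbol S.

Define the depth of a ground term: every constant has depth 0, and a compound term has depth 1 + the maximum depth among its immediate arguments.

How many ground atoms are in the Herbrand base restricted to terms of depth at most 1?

1884

First count ground terms of depth ≤ 1.
Write N_k for the number of ground terms of depth ≤ k. A term of depth ≤ k is either a constant or a function symbol applied to arguments of depth ≤ k−1, so N_k = 3 + N_{k-1}^2.
N_0 = 3
N_1 = 3 + 3^2 = 12
So |H| = 12.
For each predicate symbol, the number of ground atoms is |H| raised to its arity; summing:
  R: 12^2 = 144;  P: 12;  S: 12^3 = 1728
Total ground atoms: 144 + 12 + 1728 = 1884.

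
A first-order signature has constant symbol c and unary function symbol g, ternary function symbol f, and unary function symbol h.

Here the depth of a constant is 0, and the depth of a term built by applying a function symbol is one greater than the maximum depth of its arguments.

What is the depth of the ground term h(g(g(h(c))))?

4

depth(h(c)) = 1 + depth(c) = 1 + 0 = 1
depth(g(h(c))) = 1 + depth(h(c)) = 1 + 1 = 2
depth(g(g(h(c)))) = 1 + depth(g(h(c))) = 1 + 2 = 3
depth(h(g(g(h(c))))) = 1 + depth(g(g(h(c)))) = 1 + 3 = 4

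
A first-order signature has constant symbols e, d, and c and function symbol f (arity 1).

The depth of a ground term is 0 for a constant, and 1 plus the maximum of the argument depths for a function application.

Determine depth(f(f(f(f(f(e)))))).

5

depth(f(e)) = 1 + depth(e) = 1 + 0 = 1
depth(f(f(e))) = 1 + depth(f(e)) = 1 + 1 = 2
depth(f(f(f(e)))) = 1 + depth(f(f(e))) = 1 + 2 = 3
depth(f(f(f(f(e))))) = 1 + depth(f(f(f(e)))) = 1 + 3 = 4
depth(f(f(f(f(f(e)))))) = 1 + depth(f(f(f(f(e))))) = 1 + 4 = 5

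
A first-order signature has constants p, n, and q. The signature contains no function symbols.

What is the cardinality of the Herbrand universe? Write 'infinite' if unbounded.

3

There are no function symbols, so every ground term is one of the 3 constants.
The Herbrand universe is {p, n, q}, which is finite with 3 elements.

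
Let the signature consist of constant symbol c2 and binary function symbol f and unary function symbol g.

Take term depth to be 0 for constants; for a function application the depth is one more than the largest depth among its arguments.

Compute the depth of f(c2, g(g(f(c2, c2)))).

4

depth(f(c2, c2)) = 1 + max(0, 0) = 1
depth(g(f(c2, c2))) = 1 + depth(f(c2, c2)) = 1 + 1 = 2
depth(g(g(f(c2, c2)))) = 1 + depth(g(f(c2, c2))) = 1 + 2 = 3
depth(f(c2, g(g(f(c2, c2))))) = 1 + max(0, 3) = 4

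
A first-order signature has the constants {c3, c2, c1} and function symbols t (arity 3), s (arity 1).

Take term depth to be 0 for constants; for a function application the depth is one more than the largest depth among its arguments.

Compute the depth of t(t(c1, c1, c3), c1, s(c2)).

2

depth(t(c1, c1, c3)) = 1 + max(0, 0, 0) = 1
depth(s(c2)) = 1 + depth(c2) = 1 + 0 = 1
depth(t(t(c1, c1, c3), c1, s(c2))) = 1 + max(1, 0, 1) = 2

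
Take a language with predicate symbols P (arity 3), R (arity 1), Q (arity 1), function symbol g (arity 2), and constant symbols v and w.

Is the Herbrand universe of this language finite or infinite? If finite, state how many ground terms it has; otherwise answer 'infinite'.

infinite

The signature has at least one function symbol (g, arity 2) and at least one constant (v).
Iterating g gives infinitely many distinct ground terms: v, g(v, v), g(g(v, v), g(v, v)), ...
So the Herbrand universe is infinite.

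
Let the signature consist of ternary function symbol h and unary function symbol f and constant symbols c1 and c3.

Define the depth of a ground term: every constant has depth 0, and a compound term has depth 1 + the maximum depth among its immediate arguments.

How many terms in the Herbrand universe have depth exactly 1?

Let N_k count ground terms of depth at most k. Each non-constant term of depth ≤ k is some function symbol applied to depth-≤(k−1) arguments, giving N_k = 2 + N_{k-1}^3 + N_{k-1}.
N_0 = 2
N_1 = 2 + 2^3 + 2 = 12
Terms of depth exactly 1: N_1 − N_0 = 12 − 2 = 10.

10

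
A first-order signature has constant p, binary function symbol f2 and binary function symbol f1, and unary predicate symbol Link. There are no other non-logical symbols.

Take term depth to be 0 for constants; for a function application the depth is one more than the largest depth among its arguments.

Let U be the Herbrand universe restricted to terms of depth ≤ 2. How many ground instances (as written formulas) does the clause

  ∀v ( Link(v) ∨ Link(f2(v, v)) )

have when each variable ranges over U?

19

Ground terms of depth ≤ 2:
  Count level by level. With function symbols f2/2, f1/2, the terms of depth ≤ k are the 1 constant together with each function applied to depth-≤(k−1) tuples, so N_k = 1 + N_{k-1}^2 + N_{k-1}^2.
  N_0 = 1
  N_1 = 1 + 1^2 + 1^2 = 3
  N_2 = 1 + 3^2 + 3^2 = 19
So there are 19 ground terms available for substitution.
The clause has 1 distinct variable (v), which appears in the body. In the free term algebra distinct substitutions yield syntactically distinct ground instances.
Number of ground instances = 19.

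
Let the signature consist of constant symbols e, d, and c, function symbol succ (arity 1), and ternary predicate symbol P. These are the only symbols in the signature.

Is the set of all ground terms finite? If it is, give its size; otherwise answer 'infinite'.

The signature has at least one function symbol (succ, arity 1) and at least one constant (e).
Iterating succ gives infinitely many distinct ground terms: e, succ(e), succ(succ(e)), ...
So the Herbrand universe is infinite.

infinite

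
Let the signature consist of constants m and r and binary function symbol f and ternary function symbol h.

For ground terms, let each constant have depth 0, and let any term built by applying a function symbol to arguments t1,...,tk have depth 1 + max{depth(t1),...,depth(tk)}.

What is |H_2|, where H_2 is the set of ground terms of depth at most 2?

Let N_k = |{terms of depth ≤ k}|. Then N_0 = 2 and N_k = 2 + N_{k-1}^2 + N_{k-1}^3 for k ≥ 1 (one summand per function symbol, arity giving the exponent).
N_0 = 2
N_1 = 2 + 2^2 + 2^3 = 14
N_2 = 2 + 14^2 + 14^3 = 2942

2942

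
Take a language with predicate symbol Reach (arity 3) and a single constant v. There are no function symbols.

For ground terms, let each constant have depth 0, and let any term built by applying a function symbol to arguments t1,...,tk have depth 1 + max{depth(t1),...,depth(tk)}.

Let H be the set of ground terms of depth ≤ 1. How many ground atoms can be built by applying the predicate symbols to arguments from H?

First count ground terms of depth ≤ 1.
With no function symbols every ground term is a constant, so there is exactly 1 ground term at every depth bound.
N_0 = 1
N_1 = 1
So |H| = 1.
For each predicate symbol, the number of ground atoms is |H| raised to its arity; summing:
  Reach: 1^3 = 1
Total ground atoms: 1.

1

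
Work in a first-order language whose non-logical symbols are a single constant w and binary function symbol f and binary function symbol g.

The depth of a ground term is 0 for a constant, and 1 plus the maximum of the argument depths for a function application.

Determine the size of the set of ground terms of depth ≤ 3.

723

If N_k denotes the number of depth-≤k ground terms, the 1 constant gives N_0 = 1, and each function symbol of arity r contributes N_{k-1}^r new terms at level k: N_k = 1 + N_{k-1}^2 + N_{k-1}^2.
N_0 = 1
N_1 = 1 + 1^2 + 1^2 = 3
N_2 = 1 + 3^2 + 3^2 = 19
N_3 = 1 + 19^2 + 19^2 = 723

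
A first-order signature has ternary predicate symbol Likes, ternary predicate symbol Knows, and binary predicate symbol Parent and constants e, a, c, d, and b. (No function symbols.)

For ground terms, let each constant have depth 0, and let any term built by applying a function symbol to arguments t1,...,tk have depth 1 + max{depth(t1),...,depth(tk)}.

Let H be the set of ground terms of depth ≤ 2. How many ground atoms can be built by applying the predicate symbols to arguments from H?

First count ground terms of depth ≤ 2.
With no function symbols every ground term is a constant, so there are exactly 5 ground terms at every depth bound.
N_0 = 5
N_1 = 5
N_2 = 5
Explicitly: e, a, c, d, b.
So |H| = 5.
For each predicate symbol, the number of ground atoms is |H| raised to its arity; summing:
  Likes: 5^3 = 125;  Knows: 5^3 = 125;  Parent: 5^2 = 25
Total ground atoms: 125 + 125 + 25 = 275.

275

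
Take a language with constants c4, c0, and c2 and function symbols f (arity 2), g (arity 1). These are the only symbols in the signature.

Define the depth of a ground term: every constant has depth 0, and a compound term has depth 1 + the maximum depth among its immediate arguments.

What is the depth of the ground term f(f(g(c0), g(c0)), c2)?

3

depth(g(c0)) = 1 + depth(c0) = 1 + 0 = 1
depth(f(g(c0), g(c0))) = 1 + max(1, 1) = 2
depth(f(f(g(c0), g(c0)), c2)) = 1 + max(2, 0) = 3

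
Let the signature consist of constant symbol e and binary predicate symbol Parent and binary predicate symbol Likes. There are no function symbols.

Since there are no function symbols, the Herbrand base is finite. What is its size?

2

With no function symbols, the Herbrand universe is just the 1 constant.
Ground atoms per predicate: Parent: 1^2 = 1, Likes: 1^2 = 1.
Herbrand base size = 1 + 1 = 2.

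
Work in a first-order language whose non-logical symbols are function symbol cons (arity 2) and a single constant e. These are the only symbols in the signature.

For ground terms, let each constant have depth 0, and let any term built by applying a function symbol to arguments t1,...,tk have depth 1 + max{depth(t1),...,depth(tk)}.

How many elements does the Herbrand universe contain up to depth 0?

Let N_k count ground terms of depth at most k. Each non-constant term of depth ≤ k is some function symbol applied to depth-≤(k−1) arguments, giving N_k = 1 + N_{k-1}^2.
N_0 = 1

1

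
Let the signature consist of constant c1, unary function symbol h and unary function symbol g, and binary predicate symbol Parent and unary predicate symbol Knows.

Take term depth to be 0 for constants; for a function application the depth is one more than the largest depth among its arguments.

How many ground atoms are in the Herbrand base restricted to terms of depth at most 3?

First count ground terms of depth ≤ 3.
If N_k denotes the number of depth-≤k ground terms, the 1 constant gives N_0 = 1, and each function symbol of arity r contributes N_{k-1}^r new terms at level k: N_k = 1 + N_{k-1} + N_{k-1}.
N_0 = 1
N_1 = 1 + 1 + 1 = 3
N_2 = 1 + 3 + 3 = 7
N_3 = 1 + 7 + 7 = 15
So |H| = 15.
Each predicate of arity r yields |H|^r ground atoms (one per choice of an r-tuple from H):
  Parent: 15^2 = 225;  Knows: 15
Total ground atoms: 225 + 15 = 240.

240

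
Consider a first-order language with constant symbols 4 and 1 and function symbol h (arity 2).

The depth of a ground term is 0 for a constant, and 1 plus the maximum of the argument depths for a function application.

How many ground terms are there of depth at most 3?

Let N_k = |{terms of depth ≤ k}|. Then N_0 = 2 and N_k = 2 + N_{k-1}^2 for k ≥ 1 (one summand per function symbol, arity giving the exponent).
N_0 = 2
N_1 = 2 + 2^2 = 6
N_2 = 2 + 6^2 = 38
N_3 = 2 + 38^2 = 1446

1446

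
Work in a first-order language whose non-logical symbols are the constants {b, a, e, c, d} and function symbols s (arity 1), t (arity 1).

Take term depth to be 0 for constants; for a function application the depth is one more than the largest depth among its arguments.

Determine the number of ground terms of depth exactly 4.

80

Let N_k = |{terms of depth ≤ k}|. Then N_0 = 5 and N_k = 5 + N_{k-1} + N_{k-1} for k ≥ 1 (one summand per function symbol, arity giving the exponent).
N_0 = 5
N_1 = 5 + 5 + 5 = 15
N_2 = 5 + 15 + 15 = 35
N_3 = 5 + 35 + 35 = 75
N_4 = 5 + 75 + 75 = 155
Terms of depth exactly 4: N_4 − N_3 = 155 − 75 = 80.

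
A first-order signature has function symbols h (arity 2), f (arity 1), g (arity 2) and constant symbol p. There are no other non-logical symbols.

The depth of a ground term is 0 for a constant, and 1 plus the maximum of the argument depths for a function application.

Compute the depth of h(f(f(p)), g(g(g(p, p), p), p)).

4

depth(f(p)) = 1 + depth(p) = 1 + 0 = 1
depth(f(f(p))) = 1 + depth(f(p)) = 1 + 1 = 2
depth(g(p, p)) = 1 + max(0, 0) = 1
depth(g(g(p, p), p)) = 1 + max(1, 0) = 2
depth(g(g(g(p, p), p), p)) = 1 + max(2, 0) = 3
depth(h(f(f(p)), g(g(g(p, p), p), p))) = 1 + max(2, 3) = 4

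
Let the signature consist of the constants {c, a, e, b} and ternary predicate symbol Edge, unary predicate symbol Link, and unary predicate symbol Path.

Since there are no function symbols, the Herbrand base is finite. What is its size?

72

With no function symbols, the Herbrand universe is just the 4 constants.
Ground atoms per predicate: Edge: 4^3 = 64, Link: 4, Path: 4.
Herbrand base size = 64 + 4 + 4 = 72.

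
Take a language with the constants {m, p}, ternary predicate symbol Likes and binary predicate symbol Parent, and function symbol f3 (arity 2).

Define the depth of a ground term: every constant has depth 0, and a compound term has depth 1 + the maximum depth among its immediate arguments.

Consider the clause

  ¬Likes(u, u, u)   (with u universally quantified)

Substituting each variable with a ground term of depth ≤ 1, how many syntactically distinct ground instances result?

6

Ground terms of depth ≤ 1:
  Let N_k count ground terms of depth at most k. Each non-constant term of depth ≤ k is some function symbol applied to depth-≤(k−1) arguments, giving N_k = 2 + N_{k-1}^2.
  N_0 = 2
  N_1 = 2 + 2^2 = 6
So there are 6 ground terms available for substitution.
The body mentions the single quantified variable u; since ground terms form a free algebra, no two substitutions collapse to the same formula.
Number of ground instances = 6.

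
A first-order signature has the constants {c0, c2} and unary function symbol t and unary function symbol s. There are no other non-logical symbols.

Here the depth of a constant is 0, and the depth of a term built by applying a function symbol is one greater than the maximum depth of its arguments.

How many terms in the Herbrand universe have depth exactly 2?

8

Count level by level. With function symbols t/1, s/1, the terms of depth ≤ k are the 2 constants together with each function applied to depth-≤(k−1) tuples, so N_k = 2 + N_{k-1} + N_{k-1}.
N_0 = 2
N_1 = 2 + 2 + 2 = 6
N_2 = 2 + 6 + 6 = 14
Terms of depth exactly 2: N_2 − N_1 = 14 − 6 = 8.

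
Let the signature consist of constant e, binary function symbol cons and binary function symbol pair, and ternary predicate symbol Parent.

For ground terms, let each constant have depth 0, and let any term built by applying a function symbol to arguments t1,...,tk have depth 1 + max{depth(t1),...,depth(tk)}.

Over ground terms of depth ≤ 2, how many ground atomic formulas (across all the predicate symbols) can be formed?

First count ground terms of depth ≤ 2.
Count level by level. With function symbols cons/2, pair/2, the terms of depth ≤ k are the 1 constant together with each function applied to depth-≤(k−1) tuples, so N_k = 1 + N_{k-1}^2 + N_{k-1}^2.
N_0 = 1
N_1 = 1 + 1^2 + 1^2 = 3
N_2 = 1 + 3^2 + 3^2 = 19
So |H| = 19.
Ground atoms are formed by filling each argument slot of a predicate with a term from H, so an r-ary predicate gives |H|^r atoms:
  Parent: 19^3 = 6859
Total ground atoms: 6859.

6859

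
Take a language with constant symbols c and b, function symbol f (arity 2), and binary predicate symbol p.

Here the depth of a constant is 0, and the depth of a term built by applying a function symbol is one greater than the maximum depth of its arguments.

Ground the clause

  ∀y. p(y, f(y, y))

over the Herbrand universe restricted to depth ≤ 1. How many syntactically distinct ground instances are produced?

6

Ground terms of depth ≤ 1:
  If N_k denotes the number of depth-≤k ground terms, the 2 constants give N_0 = 2, and each function symbol of arity r contributes N_{k-1}^r new terms at level k: N_k = 2 + N_{k-1}^2.
  N_0 = 2
  N_1 = 2 + 2^2 = 6
  Explicitly: c, b, f(c, c), f(c, b), f(b, c), f(b, b).
So there are 6 ground terms available for substitution.
The clause has 1 distinct variable (y), which appears in the body. In the free term algebra distinct substitutions yield syntactically distinct ground instances.
Number of ground instances = 6.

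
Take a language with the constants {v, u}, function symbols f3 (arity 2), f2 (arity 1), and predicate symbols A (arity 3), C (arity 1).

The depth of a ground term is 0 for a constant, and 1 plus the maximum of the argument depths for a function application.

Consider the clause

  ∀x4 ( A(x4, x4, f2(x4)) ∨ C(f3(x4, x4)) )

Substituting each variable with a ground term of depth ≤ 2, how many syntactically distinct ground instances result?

Ground terms of depth ≤ 2:
  Write N_k for the number of ground terms of depth ≤ k. A term of depth ≤ k is either a constant or a function symbol applied to arguments of depth ≤ k−1, so N_k = 2 + N_{k-1}^2 + N_{k-1}.
  N_0 = 2
  N_1 = 2 + 2^2 + 2 = 8
  N_2 = 2 + 8^2 + 8 = 74
So there are 74 ground terms available for substitution.
The variable x4 ranges independently over the available ground terms, and distinct assignments produce distinct instances.
Number of ground instances = 74.

74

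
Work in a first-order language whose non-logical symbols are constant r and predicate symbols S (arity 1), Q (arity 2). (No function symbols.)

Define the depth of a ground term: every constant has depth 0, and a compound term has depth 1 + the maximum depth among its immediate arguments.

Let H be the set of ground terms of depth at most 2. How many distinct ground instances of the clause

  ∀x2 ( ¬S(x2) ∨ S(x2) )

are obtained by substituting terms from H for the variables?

1

Ground terms of depth ≤ 2:
  With no function symbols every ground term is a constant, so there is exactly 1 ground term at every depth bound.
  N_0 = 1
  N_1 = 1
  N_2 = 1
So there is exactly 1 ground term available for substitution.
The body mentions the single quantified variable x2; since ground terms form a free algebra, no two substitutions collapse to the same formula.
Number of ground instances = 1.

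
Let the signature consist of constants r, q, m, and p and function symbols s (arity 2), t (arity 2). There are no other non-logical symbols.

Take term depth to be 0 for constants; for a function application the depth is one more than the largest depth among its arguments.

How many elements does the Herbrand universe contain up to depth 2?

2596

Let N_k count ground terms of depth at most k. Each non-constant term of depth ≤ k is some function symbol applied to depth-≤(k−1) arguments, giving N_k = 4 + N_{k-1}^2 + N_{k-1}^2.
N_0 = 4
N_1 = 4 + 4^2 + 4^2 = 36
N_2 = 4 + 36^2 + 36^2 = 2596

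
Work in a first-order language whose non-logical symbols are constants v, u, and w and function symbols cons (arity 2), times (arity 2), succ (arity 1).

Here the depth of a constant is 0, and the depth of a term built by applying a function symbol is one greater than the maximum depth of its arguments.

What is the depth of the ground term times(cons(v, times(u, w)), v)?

3

depth(times(u, w)) = 1 + max(0, 0) = 1
depth(cons(v, times(u, w))) = 1 + max(0, 1) = 2
depth(times(cons(v, times(u, w)), v)) = 1 + max(2, 0) = 3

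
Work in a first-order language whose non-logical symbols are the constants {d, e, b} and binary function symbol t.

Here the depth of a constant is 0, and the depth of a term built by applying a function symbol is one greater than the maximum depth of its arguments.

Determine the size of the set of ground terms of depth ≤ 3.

21612

Write N_k for the number of ground terms of depth ≤ k. A term of depth ≤ k is either a constant or a function symbol applied to arguments of depth ≤ k−1, so N_k = 3 + N_{k-1}^2.
N_0 = 3
N_1 = 3 + 3^2 = 12
N_2 = 3 + 12^2 = 147
N_3 = 3 + 147^2 = 21612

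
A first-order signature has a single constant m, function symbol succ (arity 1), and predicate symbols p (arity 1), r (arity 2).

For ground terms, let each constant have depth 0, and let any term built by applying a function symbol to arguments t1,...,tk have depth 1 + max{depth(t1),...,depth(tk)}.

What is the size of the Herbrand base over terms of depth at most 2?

12

First count ground terms of depth ≤ 2.
Let N_k count ground terms of depth at most k. Each non-constant term of depth ≤ k is some function symbol applied to depth-≤(k−1) arguments, giving N_k = 1 + N_{k-1}.
N_0 = 1
N_1 = 1 + 1 = 2
N_2 = 1 + 2 = 3
Explicitly: m, succ(m), succ(succ(m)).
So |H| = 3.
Ground atoms are formed by filling each argument slot of a predicate with a term from H, so an r-ary predicate gives |H|^r atoms:
  p: 3;  r: 3^2 = 9
Total ground atoms: 3 + 9 = 12.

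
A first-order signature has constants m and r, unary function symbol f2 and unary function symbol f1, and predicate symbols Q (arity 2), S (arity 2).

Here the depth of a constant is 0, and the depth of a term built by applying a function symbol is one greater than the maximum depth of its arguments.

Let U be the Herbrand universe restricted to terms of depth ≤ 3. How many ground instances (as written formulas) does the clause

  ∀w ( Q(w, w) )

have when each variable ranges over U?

30

Ground terms of depth ≤ 3:
  Write N_k for the number of ground terms of depth ≤ k. A term of depth ≤ k is either a constant or a function symbol applied to arguments of depth ≤ k−1, so N_k = 2 + N_{k-1} + N_{k-1}.
  N_0 = 2
  N_1 = 2 + 2 + 2 = 6
  N_2 = 2 + 6 + 6 = 14
  N_3 = 2 + 14 + 14 = 30
So there are 30 ground terms available for substitution.
The variable w ranges independently over the available ground terms, and distinct assignments produce distinct instances.
Number of ground instances = 30.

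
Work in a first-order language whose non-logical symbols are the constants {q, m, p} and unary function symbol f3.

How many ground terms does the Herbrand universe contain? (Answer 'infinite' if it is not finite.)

The signature has at least one function symbol (f3, arity 1) and at least one constant (q).
Iterating f3 gives infinitely many distinct ground terms: q, f3(q), f3(f3(q)), ...
So the Herbrand universe is infinite.

infinite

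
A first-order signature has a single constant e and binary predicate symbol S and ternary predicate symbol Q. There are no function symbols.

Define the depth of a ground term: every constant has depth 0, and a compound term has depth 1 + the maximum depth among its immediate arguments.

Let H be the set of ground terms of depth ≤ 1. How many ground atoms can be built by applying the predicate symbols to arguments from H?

First count ground terms of depth ≤ 1.
With no function symbols every ground term is a constant, so there is exactly 1 ground term at every depth bound.
N_0 = 1
N_1 = 1
So |H| = 1.
A ground atom is a predicate applied to a tuple of terms from H, so the count is the sum over predicates of |H|^arity:
  S: 1^2 = 1;  Q: 1^3 = 1
Total ground atoms: 1 + 1 = 2.

2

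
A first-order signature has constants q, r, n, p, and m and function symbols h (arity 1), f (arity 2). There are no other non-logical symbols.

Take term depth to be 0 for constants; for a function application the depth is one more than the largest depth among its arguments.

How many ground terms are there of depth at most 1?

Count level by level. With function symbols h/1, f/2, the terms of depth ≤ k are the 5 constants together with each function applied to depth-≤(k−1) tuples, so N_k = 5 + N_{k-1} + N_{k-1}^2.
N_0 = 5
N_1 = 5 + 5 + 5^2 = 35

35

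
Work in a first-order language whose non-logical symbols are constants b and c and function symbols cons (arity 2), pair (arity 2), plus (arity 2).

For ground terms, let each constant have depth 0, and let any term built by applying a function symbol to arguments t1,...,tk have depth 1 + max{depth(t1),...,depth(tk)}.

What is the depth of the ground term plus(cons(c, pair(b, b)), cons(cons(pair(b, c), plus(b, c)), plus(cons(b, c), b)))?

depth(pair(b, b)) = 1 + max(0, 0) = 1
depth(cons(c, pair(b, b))) = 1 + max(0, 1) = 2
depth(pair(b, c)) = 1 + max(0, 0) = 1
depth(plus(b, c)) = 1 + max(0, 0) = 1
depth(cons(pair(b, c), plus(b, c))) = 1 + max(1, 1) = 2
depth(cons(b, c)) = 1 + max(0, 0) = 1
depth(plus(cons(b, c), b)) = 1 + max(1, 0) = 2
depth(cons(cons(pair(b, c), plus(b, c)), plus(cons(b, c), b))) = 1 + max(2, 2) = 3
depth(plus(cons(c, pair(b, b)), cons(cons(pair(b, c), plus(b, c)), plus(cons(b, c), b)))) = 1 + max(2, 3) = 4

4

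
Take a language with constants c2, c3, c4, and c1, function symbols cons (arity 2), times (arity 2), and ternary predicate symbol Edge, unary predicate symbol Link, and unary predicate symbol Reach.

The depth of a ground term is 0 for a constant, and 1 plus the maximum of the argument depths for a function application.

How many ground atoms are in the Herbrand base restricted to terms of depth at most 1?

46728

First count ground terms of depth ≤ 1.
Let N_k = |{terms of depth ≤ k}|. Then N_0 = 4 and N_k = 4 + N_{k-1}^2 + N_{k-1}^2 for k ≥ 1 (one summand per function symbol, arity giving the exponent).
N_0 = 4
N_1 = 4 + 4^2 + 4^2 = 36
So |H| = 36.
A ground atom is a predicate applied to a tuple of terms from H, so the count is the sum over predicates of |H|^arity:
  Edge: 36^3 = 46656;  Link: 36;  Reach: 36
Total ground atoms: 46656 + 36 + 36 = 46728.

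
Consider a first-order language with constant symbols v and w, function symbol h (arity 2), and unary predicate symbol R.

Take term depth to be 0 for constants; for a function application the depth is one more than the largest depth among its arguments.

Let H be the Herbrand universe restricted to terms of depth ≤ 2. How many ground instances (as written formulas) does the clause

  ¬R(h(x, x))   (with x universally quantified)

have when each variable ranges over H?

Ground terms of depth ≤ 2:
  Let N_k = |{terms of depth ≤ k}|. Then N_0 = 2 and N_k = 2 + N_{k-1}^2 for k ≥ 1 (one summand per function symbol, arity giving the exponent).
  N_0 = 2
  N_1 = 2 + 2^2 = 6
  N_2 = 2 + 6^2 = 38
So there are 38 ground terms available for substitution.
The variable x ranges independently over the available ground terms, and distinct assignments produce distinct instances.
Number of ground instances = 38.

38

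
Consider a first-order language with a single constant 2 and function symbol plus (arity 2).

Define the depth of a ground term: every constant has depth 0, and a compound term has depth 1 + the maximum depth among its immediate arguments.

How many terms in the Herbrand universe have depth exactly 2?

3

Let N_k = |{terms of depth ≤ k}|. Then N_0 = 1 and N_k = 1 + N_{k-1}^2 for k ≥ 1 (one summand per function symbol, arity giving the exponent).
N_0 = 1
N_1 = 1 + 1^2 = 2
N_2 = 1 + 2^2 = 5
Terms of depth exactly 2: N_2 − N_1 = 5 − 2 = 3.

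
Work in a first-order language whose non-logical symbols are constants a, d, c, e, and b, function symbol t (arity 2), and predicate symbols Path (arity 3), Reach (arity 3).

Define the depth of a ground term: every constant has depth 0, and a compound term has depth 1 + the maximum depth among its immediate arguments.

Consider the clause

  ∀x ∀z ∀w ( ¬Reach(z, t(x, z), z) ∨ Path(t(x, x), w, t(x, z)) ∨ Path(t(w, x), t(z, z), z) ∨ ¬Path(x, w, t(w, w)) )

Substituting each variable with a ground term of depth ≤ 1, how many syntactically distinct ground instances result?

27000

Ground terms of depth ≤ 1:
  Write N_k for the number of ground terms of depth ≤ k. A term of depth ≤ k is either a constant or a function symbol applied to arguments of depth ≤ k−1, so N_k = 5 + N_{k-1}^2.
  N_0 = 5
  N_1 = 5 + 5^2 = 30
So there are 30 ground terms available for substitution.
The clause has 3 distinct variables (x, z, w), each appearing in the body. In the free term algebra distinct substitutions yield syntactically distinct ground instances.
Number of ground instances = 30^3 = 27000.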